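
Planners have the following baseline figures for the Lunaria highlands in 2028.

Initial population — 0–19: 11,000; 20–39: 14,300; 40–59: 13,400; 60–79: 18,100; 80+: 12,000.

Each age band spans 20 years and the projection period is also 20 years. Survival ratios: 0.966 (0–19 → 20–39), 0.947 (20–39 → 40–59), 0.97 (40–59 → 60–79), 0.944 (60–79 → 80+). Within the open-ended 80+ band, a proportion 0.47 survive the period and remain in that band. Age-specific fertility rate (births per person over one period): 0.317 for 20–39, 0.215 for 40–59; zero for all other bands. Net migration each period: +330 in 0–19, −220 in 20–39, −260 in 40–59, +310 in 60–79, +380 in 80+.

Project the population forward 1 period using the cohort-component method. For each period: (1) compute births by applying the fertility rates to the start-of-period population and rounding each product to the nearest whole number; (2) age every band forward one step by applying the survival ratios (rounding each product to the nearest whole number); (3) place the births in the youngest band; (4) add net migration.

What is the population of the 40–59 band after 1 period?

13282

Numbering the groups 1..5 from youngest to oldest:
[period 1]
Births: 14300 × 0.317 = 4533, 13400 × 0.215 = 2881 ⇒ total 7414
Group 2: 11000 × 0.966 = 10626
Group 3: 14300 × 0.947 = 13542
Group 4: 13400 × 0.97 = 12998
Group 5: 18100 × 0.944 + 12000 × 0.47 = 17086 + 5640 = 22726
Net migration: Group 1 + 330 → 7744; Group 2 − 220 → 10406; Group 3 − 260 → 13282; Group 4 + 310 → 13308; Group 5 + 380 → 23106
Population now: 0–19=7744, 20–39=10406, 40–59=13282, 60–79=13308, 80+=23106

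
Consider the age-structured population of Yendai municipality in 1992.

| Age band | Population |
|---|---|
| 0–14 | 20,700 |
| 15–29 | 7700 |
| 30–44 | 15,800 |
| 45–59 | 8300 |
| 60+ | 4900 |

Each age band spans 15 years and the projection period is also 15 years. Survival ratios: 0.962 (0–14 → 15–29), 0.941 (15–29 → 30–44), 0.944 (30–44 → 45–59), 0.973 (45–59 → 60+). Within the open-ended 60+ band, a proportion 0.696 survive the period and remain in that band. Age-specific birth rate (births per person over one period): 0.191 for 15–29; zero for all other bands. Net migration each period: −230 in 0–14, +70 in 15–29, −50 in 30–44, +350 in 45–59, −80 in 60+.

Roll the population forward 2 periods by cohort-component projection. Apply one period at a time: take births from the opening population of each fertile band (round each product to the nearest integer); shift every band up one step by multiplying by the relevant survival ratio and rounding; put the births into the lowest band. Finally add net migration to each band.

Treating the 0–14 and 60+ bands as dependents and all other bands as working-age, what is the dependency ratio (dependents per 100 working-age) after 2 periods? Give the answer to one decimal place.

96.8

— Period 1 —
Births: 7700 * 0.191 = 1471
15–29: 20700 * 0.962 = 19913
30–44: 7700 * 0.941 = 7246
45–59: 15800 * 0.944 = 14915
60+: 8300 * 0.973 + 4900 * 0.696 = 8076 + 3410 = 11486
Net migration: 0–14 − 230 → 1241; 15–29 + 70 → 19983; 30–44 − 50 → 7196; 45–59 + 350 → 15265; 60+ − 80 → 11406
→ [1241, 19983, 7196, 15265, 11406]
— Period 2 —
Births: 19983 * 0.191 = 3817
15–29: 1241 * 0.962 = 1194
30–44: 19983 * 0.941 = 18804
45–59: 7196 * 0.944 = 6793
60+: 15265 * 0.973 + 11406 * 0.696 = 14853 + 7939 = 22792
Net migration: 0–14 − 230 → 3587; 15–29 + 70 → 1264; 30–44 − 50 → 18754; 45–59 + 350 → 7143; 60+ − 80 → 22712
→ [3587, 1264, 18754, 7143, 22712]
Dependents (band 0–14 + band 60+) = 3587 + 22712 = 26299; working-age = 27161; ratio = 26299/27161 × 100 = 96.8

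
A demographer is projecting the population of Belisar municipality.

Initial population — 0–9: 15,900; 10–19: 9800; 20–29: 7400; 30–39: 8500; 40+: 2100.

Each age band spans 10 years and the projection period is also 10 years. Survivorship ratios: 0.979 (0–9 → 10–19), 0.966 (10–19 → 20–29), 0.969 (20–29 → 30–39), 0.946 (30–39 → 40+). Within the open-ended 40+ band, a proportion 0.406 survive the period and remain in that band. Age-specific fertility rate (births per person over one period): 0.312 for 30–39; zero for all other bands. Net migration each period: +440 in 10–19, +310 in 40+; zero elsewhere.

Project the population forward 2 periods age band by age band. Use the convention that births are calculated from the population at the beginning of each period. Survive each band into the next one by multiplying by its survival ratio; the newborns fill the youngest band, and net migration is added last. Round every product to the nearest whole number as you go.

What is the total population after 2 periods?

Period 1:
Births: 8500 * 0.312 = 2652
10–19: 15900 * 0.979 = 15566
20–29: 9800 * 0.966 = 9467
30–39: 7400 * 0.969 = 7171
40+: 8500 * 0.946 + 2100 * 0.406 = 8041 + 853 = 8894
Net migration: 10–19 + 440 → 16006; 40+ + 310 → 9204
Giving 2652 / 16006 / 9467 / 7171 / 9204.
Period 2:
Births: 7171 * 0.312 = 2237
10–19: 2652 * 0.979 = 2596
20–29: 16006 * 0.966 = 15462
30–39: 9467 * 0.969 = 9174
40+: 7171 * 0.946 + 9204 * 0.406 = 6784 + 3737 = 10521
Net migration: 10–19 + 440 → 3036; 40+ + 310 → 10831
Giving 2237 / 3036 / 15462 / 9174 / 10831.
Total after period 2: 2237 + 3036 + 15462 + 9174 + 10831 = 40740

40740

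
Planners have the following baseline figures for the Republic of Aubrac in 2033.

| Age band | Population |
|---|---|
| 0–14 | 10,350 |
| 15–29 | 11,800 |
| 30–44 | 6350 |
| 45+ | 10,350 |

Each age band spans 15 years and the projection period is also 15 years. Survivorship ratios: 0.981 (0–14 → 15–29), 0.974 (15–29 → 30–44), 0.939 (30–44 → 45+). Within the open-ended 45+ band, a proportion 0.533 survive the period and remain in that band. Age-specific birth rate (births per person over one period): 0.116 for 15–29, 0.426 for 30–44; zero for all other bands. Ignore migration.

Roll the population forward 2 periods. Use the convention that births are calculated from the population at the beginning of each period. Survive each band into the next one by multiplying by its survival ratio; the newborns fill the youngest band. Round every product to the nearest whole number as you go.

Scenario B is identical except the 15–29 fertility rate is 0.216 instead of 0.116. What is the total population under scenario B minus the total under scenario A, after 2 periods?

After projecting period 1:
Births: 11800 * 0.116 = 1369  |  6350 * 0.426 = 2705 — total 4074
15–29: 10350 * 0.981 = 10153
30–44: 11800 * 0.974 = 11493
45+: 6350 * 0.939 + 10350 * 0.533 = 5963 + 5517 = 11480
End of period: [4074, 10153, 11493, 11480]
After projecting period 2:
Births: 10153 * 0.116 = 1178  |  11493 * 0.426 = 4896 — total 6074
15–29: 4074 * 0.981 = 3997
30–44: 10153 * 0.974 = 9889
45+: 11493 * 0.939 + 11480 * 0.533 = 10792 + 6119 = 16911
End of period: [6074, 3997, 9889, 16911]
Scenario A total after 2 periods: 36871
Scenario B projection —
After projecting period 1:
Births: 11800 * 0.216 = 2549  |  6350 * 0.426 = 2705 — total 5254
15–29: 10350 * 0.981 = 10153
30–44: 11800 * 0.974 = 11493
45+: 6350 * 0.939 + 10350 * 0.533 = 5963 + 5517 = 11480
End of period: [5254, 10153, 11493, 11480]
After projecting period 2:
Births: 10153 * 0.216 = 2193  |  11493 * 0.426 = 4896 — total 7089
15–29: 5254 * 0.981 = 5154
30–44: 10153 * 0.974 = 9889
45+: 11493 * 0.939 + 11480 * 0.533 = 10792 + 6119 = 16911
End of period: [7089, 5154, 9889, 16911]
Scenario B total after 2 periods: 39043
Difference B − A = 39043 − 36871 = 2172

2172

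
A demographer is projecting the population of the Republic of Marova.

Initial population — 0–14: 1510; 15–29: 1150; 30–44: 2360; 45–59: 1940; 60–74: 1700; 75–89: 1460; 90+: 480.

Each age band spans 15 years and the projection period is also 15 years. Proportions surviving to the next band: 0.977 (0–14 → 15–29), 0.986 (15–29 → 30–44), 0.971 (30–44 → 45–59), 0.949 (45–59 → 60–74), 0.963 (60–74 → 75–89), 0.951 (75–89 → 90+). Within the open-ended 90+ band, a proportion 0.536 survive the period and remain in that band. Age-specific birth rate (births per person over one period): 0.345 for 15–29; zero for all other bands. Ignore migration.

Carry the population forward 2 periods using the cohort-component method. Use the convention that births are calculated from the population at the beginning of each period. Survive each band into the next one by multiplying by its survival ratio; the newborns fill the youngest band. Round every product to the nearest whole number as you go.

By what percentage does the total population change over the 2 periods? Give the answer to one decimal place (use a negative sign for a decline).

Call the groups 1 to 7, youngest first.
Period 1:
Births: 1150 × 0.345 = 397
Group 2: 1510 × 0.977 = 1475
Group 3: 1150 × 0.986 = 1134
Group 4: 2360 × 0.971 = 2292
Group 5: 1940 × 0.949 = 1841
Group 6: 1700 × 0.963 = 1637
Group 7: 1460 × 0.951 + 480 × 0.536 = 1388 + 257 = 1645
End of period: [397, 1475, 1134, 2292, 1841, 1637, 1645]
Period 2:
Births: 1475 × 0.345 = 509
Group 2: 397 × 0.977 = 388
Group 3: 1475 × 0.986 = 1454
Group 4: 1134 × 0.971 = 1101
Group 5: 2292 × 0.949 = 2175
Group 6: 1841 × 0.963 = 1773
Group 7: 1637 × 0.951 + 1645 × 0.536 = 1557 + 882 = 2439
End of period: [509, 388, 1454, 1101, 2175, 1773, 2439]
Total: 10600 → 9839; change = -761; percentage change = -7.2%

-7.2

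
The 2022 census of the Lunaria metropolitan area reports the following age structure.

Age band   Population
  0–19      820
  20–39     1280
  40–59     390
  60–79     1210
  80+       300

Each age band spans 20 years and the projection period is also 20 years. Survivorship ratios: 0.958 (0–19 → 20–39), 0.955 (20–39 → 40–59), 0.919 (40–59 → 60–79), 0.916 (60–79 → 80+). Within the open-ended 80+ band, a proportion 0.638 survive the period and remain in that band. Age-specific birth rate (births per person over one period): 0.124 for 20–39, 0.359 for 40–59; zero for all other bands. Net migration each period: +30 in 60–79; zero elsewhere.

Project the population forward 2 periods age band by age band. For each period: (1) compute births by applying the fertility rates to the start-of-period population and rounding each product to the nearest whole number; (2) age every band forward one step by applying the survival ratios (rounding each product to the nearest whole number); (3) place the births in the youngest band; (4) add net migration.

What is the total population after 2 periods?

Period 1:
Births: 1280 × 0.124 = 159  |  390 × 0.359 = 140 → 299
20–39: 820 × 0.958 = 786
40–59: 1280 × 0.955 = 1222
60–79: 390 × 0.919 = 358
80+: 1210 × 0.916 + 300 × 0.638 = 1108 + 191 = 1299
Net migration: 60–79 + 30 → 388
Giving 299 / 786 / 1222 / 388 / 1299.
Period 2:
Births: 786 × 0.124 = 97  |  1222 × 0.359 = 439 → 536
20–39: 299 × 0.958 = 286
40–59: 786 × 0.955 = 751
60–79: 1222 × 0.919 = 1123
80+: 388 × 0.916 + 1299 × 0.638 = 355 + 829 = 1184
Net migration: 60–79 + 30 → 1153
Giving 536 / 286 / 751 / 1153 / 1184.
Total after period 2: 536 + 286 + 751 + 1153 + 1184 = 3910

3910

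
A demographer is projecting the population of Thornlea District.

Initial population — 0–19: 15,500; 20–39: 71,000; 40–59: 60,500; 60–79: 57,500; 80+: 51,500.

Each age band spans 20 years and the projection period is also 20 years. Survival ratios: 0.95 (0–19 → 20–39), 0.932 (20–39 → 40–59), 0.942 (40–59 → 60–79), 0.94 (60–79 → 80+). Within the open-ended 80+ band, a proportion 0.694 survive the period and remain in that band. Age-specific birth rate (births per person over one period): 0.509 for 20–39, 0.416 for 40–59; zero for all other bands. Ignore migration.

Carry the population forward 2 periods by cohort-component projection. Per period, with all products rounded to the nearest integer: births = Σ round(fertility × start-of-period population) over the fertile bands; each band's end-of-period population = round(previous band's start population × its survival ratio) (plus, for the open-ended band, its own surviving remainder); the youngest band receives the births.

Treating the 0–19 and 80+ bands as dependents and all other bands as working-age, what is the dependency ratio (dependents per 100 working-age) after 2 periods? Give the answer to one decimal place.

Numbering the groups 1..5 from youngest to oldest:
[period 1]
Births: 71000 × 0.509 = 36139  |  60500 × 0.416 = 25168 → 61307
Group 2: 15500 × 0.95 = 14725
Group 3: 71000 × 0.932 = 66172
Group 4: 60500 × 0.942 = 56991
Group 5: 57500 × 0.94 + 51500 × 0.694 = 54050 + 35741 = 89791
End of period: [61307, 14725, 66172, 56991, 89791]
[period 2]
Births: 14725 × 0.509 = 7495  |  66172 × 0.416 = 27528 → 35023
Group 2: 61307 × 0.95 = 58242
Group 3: 14725 × 0.932 = 13724
Group 4: 66172 × 0.942 = 62334
Group 5: 56991 × 0.94 + 89791 × 0.694 = 53572 + 62315 = 115887
End of period: [35023, 58242, 13724, 62334, 115887]
Dependents (band 0–19 + band 80+) = 35023 + 115887 = 150910; working-age = 134300; ratio = 150910/134300 × 100 = 112.4

112.4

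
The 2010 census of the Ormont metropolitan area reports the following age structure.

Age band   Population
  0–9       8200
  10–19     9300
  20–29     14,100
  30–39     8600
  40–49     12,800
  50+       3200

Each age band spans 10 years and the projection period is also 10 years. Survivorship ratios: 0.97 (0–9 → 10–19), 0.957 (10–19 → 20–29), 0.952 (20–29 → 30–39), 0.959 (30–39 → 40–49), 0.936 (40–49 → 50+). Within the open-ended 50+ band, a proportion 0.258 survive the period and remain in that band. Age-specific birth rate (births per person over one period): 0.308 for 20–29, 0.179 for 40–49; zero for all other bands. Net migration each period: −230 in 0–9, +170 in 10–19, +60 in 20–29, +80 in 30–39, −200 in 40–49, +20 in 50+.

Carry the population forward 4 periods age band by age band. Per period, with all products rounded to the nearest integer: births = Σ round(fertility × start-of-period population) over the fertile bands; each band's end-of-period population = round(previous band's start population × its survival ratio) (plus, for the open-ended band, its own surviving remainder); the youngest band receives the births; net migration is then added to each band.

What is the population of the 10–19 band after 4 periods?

Numbering the groups 1..6 from youngest to oldest:
Period 1:
Births: 14100 * 0.308 = 4343 ; 12800 * 0.179 = 2291 — total 6634
Group 2: 8200 * 0.97 = 7954
Group 3: 9300 * 0.957 = 8900
Group 4: 14100 * 0.952 = 13423
Group 5: 8600 * 0.959 = 8247
Group 6: 12800 * 0.936 + 3200 * 0.258 = 11981 + 826 = 12807
Net migration: Group 1 − 230 → 6404; Group 2 + 170 → 8124; Group 3 + 60 → 8960; Group 4 + 80 → 13503; Group 5 − 200 → 8047; Group 6 + 20 → 12827
End of period: [6404, 8124, 8960, 13503, 8047, 12827]
Period 2:
Births: 8960 * 0.308 = 2760 ; 8047 * 0.179 = 1440 — total 4200
Group 2: 6404 * 0.97 = 6212
Group 3: 8124 * 0.957 = 7775
Group 4: 8960 * 0.952 = 8530
Group 5: 13503 * 0.959 = 12949
Group 6: 8047 * 0.936 + 12827 * 0.258 = 7532 + 3309 = 10841
Net migration: Group 1 − 230 → 3970; Group 2 + 170 → 6382; Group 3 + 60 → 7835; Group 4 + 80 → 8610; Group 5 − 200 → 12749; Group 6 + 20 → 10861
End of period: [3970, 6382, 7835, 8610, 12749, 10861]
Period 3:
Births: 7835 * 0.308 = 2413 ; 12749 * 0.179 = 2282 — total 4695
Group 2: 3970 * 0.97 = 3851
Group 3: 6382 * 0.957 = 6108
Group 4: 7835 * 0.952 = 7459
Group 5: 8610 * 0.959 = 8257
Group 6: 12749 * 0.936 + 10861 * 0.258 = 11933 + 2802 = 14735
Net migration: Group 1 − 230 → 4465; Group 2 + 170 → 4021; Group 3 + 60 → 6168; Group 4 + 80 → 7539; Group 5 − 200 → 8057; Group 6 + 20 → 14755
End of period: [4465, 4021, 6168, 7539, 8057, 14755]
Period 4:
Births: 6168 * 0.308 = 1900 ; 8057 * 0.179 = 1442 — total 3342
Group 2: 4465 * 0.97 = 4331
Group 3: 4021 * 0.957 = 3848
Group 4: 6168 * 0.952 = 5872
Group 5: 7539 * 0.959 = 7230
Group 6: 8057 * 0.936 + 14755 * 0.258 = 7541 + 3807 = 11348
Net migration: Group 1 − 230 → 3112; Group 2 + 170 → 4501; Group 3 + 60 → 3908; Group 4 + 80 → 5952; Group 5 − 200 → 7030; Group 6 + 20 → 11368
End of period: [3112, 4501, 3908, 5952, 7030, 11368]

4501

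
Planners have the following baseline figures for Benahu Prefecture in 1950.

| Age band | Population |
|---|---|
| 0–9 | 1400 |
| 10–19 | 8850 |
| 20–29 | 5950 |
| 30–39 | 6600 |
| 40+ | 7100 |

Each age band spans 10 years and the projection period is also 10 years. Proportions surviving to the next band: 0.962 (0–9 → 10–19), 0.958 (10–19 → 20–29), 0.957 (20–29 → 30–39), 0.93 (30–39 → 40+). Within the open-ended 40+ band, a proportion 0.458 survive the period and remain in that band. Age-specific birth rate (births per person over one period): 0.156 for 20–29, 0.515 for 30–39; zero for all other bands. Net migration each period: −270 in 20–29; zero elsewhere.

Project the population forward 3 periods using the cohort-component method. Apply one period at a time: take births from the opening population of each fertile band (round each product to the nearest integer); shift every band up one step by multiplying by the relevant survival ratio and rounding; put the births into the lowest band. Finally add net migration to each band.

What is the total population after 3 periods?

24650

Period 1:
Births: 5950 × 0.156 = 928  |  6600 × 0.515 = 3399 → total 4327
10–19: 1400 × 0.962 = 1347
20–29: 8850 × 0.958 = 8478
30–39: 5950 × 0.957 = 5694
40+: 6600 × 0.93 + 7100 × 0.458 = 6138 + 3252 = 9390
Net migration: 20–29 − 270 → 8208
End of period: [4327, 1347, 8208, 5694, 9390]
Period 2:
Births: 8208 × 0.156 = 1280  |  5694 × 0.515 = 2932 → total 4212
10–19: 4327 × 0.962 = 4163
20–29: 1347 × 0.958 = 1290
30–39: 8208 × 0.957 = 7855
40+: 5694 × 0.93 + 9390 × 0.458 = 5295 + 4301 = 9596
Net migration: 20–29 − 270 → 1020
End of period: [4212, 4163, 1020, 7855, 9596]
Period 3:
Births: 1020 × 0.156 = 159  |  7855 × 0.515 = 4045 → total 4204
10–19: 4212 × 0.962 = 4052
20–29: 4163 × 0.958 = 3988
30–39: 1020 × 0.957 = 976
40+: 7855 × 0.93 + 9596 × 0.458 = 7305 + 4395 = 11700
Net migration: 20–29 − 270 → 3718
End of period: [4204, 4052, 3718, 976, 11700]
Total after period 3: 4204 + 4052 + 3718 + 976 + 11700 = 24650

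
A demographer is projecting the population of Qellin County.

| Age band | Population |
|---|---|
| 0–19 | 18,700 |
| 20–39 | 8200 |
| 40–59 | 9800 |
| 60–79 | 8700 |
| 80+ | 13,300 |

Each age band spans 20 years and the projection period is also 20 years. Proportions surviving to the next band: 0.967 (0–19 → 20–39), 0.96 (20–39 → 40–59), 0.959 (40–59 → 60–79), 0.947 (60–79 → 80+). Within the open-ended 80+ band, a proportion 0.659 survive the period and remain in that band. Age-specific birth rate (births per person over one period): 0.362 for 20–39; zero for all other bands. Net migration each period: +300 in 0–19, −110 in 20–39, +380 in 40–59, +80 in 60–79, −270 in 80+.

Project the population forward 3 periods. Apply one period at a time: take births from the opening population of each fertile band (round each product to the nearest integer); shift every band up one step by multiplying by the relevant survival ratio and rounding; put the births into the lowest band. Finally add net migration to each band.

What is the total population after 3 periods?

48479

(Bands numbered youngest = 1 to oldest = 5.)
— Period 1 —
Births: 8200 * 0.362 = 2968
Band 2: 18700 * 0.967 = 18083
Band 3: 8200 * 0.96 = 7872
Band 4: 9800 * 0.959 = 9398
Band 5: 8700 * 0.947 + 13300 * 0.659 = 8239 + 8765 = 17004
Net migration: Band 1 + 300 → 3268; Band 2 − 110 → 17973; Band 3 + 380 → 8252; Band 4 + 80 → 9478; Band 5 − 270 → 16734
End of period: [3268, 17973, 8252, 9478, 16734]
— Period 2 —
Births: 17973 * 0.362 = 6506
Band 2: 3268 * 0.967 = 3160
Band 3: 17973 * 0.96 = 17254
Band 4: 8252 * 0.959 = 7914
Band 5: 9478 * 0.947 + 16734 * 0.659 = 8976 + 11028 = 20004
Net migration: Band 1 + 300 → 6806; Band 2 − 110 → 3050; Band 3 + 380 → 17634; Band 4 + 80 → 7994; Band 5 − 270 → 19734
End of period: [6806, 3050, 17634, 7994, 19734]
— Period 3 —
Births: 3050 * 0.362 = 1104
Band 2: 6806 * 0.967 = 6581
Band 3: 3050 * 0.96 = 2928
Band 4: 17634 * 0.959 = 16911
Band 5: 7994 * 0.947 + 19734 * 0.659 = 7570 + 13005 = 20575
Net migration: Band 1 + 300 → 1404; Band 2 − 110 → 6471; Band 3 + 380 → 3308; Band 4 + 80 → 16991; Band 5 − 270 → 20305
End of period: [1404, 6471, 3308, 16991, 20305]
Total after period 3: 1404 + 6471 + 3308 + 16991 + 20305 = 48479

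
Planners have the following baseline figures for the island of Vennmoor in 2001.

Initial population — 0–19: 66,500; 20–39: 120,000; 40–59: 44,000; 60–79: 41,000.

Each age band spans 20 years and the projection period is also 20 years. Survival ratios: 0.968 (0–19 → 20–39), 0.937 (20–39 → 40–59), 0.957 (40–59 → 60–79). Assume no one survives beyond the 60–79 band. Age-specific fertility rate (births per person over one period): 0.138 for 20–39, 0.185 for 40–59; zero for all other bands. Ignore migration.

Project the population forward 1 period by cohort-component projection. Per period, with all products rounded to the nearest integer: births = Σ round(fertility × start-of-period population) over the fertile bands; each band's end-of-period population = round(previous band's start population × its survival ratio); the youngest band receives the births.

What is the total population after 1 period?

243620

Numbering the bands 1..4 from youngest to oldest:
[period 1]
Births: 120000 × 0.138 = 16560 ; 44000 × 0.185 = 8140 → 24700
Band 2: 66500 × 0.968 = 64372
Band 3: 120000 × 0.937 = 112440
Band 4: 44000 × 0.957 = 42108
Giving 24700 / 64372 / 112440 / 42108.
Total after period 1: 24700 + 64372 + 112440 + 42108 = 243620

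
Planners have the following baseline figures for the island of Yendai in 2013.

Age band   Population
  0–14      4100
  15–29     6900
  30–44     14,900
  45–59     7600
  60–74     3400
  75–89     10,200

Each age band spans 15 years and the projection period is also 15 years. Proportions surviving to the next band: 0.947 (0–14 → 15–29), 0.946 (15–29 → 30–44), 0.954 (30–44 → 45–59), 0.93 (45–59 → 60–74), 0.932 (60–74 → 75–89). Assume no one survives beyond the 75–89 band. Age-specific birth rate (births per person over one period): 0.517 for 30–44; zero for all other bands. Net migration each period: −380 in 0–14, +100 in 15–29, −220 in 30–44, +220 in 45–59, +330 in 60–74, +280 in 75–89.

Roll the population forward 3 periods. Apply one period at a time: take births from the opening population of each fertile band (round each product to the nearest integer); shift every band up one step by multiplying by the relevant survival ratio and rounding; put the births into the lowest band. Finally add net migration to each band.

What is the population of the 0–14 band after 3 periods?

1454

Call the bands 1 to 6, youngest first.
Period 1:
Births: 14900 × 0.517 = 7703
Band 2: 4100 × 0.947 = 3883
Band 3: 6900 × 0.946 = 6527
Band 4: 14900 × 0.954 = 14215
Band 5: 7600 × 0.93 = 7068
Band 6: 3400 × 0.932 = 3169
Net migration: Band 1 − 380 → 7323; Band 2 + 100 → 3983; Band 3 − 220 → 6307; Band 4 + 220 → 14435; Band 5 + 330 → 7398; Band 6 + 280 → 3449
End of period: [7323, 3983, 6307, 14435, 7398, 3449]
Period 2:
Births: 6307 × 0.517 = 3261
Band 2: 7323 × 0.947 = 6935
Band 3: 3983 × 0.946 = 3768
Band 4: 6307 × 0.954 = 6017
Band 5: 14435 × 0.93 = 13425
Band 6: 7398 × 0.932 = 6895
Net migration: Band 1 − 380 → 2881; Band 2 + 100 → 7035; Band 3 − 220 → 3548; Band 4 + 220 → 6237; Band 5 + 330 → 13755; Band 6 + 280 → 7175
End of period: [2881, 7035, 3548, 6237, 13755, 7175]
Period 3:
Births: 3548 × 0.517 = 1834
Band 2: 2881 × 0.947 = 2728
Band 3: 7035 × 0.946 = 6655
Band 4: 3548 × 0.954 = 3385
Band 5: 6237 × 0.93 = 5800
Band 6: 13755 × 0.932 = 12820
Net migration: Band 1 − 380 → 1454; Band 2 + 100 → 2828; Band 3 − 220 → 6435; Band 4 + 220 → 3605; Band 5 + 330 → 6130; Band 6 + 280 → 13100
End of period: [1454, 2828, 6435, 3605, 6130, 13100]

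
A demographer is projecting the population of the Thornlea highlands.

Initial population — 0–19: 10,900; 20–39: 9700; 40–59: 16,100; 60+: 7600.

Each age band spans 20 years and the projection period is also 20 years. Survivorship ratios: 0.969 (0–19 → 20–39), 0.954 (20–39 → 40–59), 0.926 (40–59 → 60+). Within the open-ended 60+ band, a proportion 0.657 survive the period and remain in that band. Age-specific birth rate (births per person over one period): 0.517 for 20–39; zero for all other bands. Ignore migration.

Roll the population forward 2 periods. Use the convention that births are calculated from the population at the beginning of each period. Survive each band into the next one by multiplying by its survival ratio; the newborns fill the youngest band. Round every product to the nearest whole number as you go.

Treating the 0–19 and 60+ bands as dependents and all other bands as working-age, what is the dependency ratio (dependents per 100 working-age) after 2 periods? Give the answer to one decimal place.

(Groups numbered youngest = 1 to oldest = 4.)
Period 1.
Births: 9700 × 0.517 = 5015
Group 2: 10900 × 0.969 = 10562
Group 3: 9700 × 0.954 = 9254
Group 4: 16100 × 0.926 + 7600 × 0.657 = 14909 + 4993 = 19902
Giving 5015 / 10562 / 9254 / 19902.
Period 2.
Births: 10562 × 0.517 = 5461
Group 2: 5015 × 0.969 = 4860
Group 3: 10562 × 0.954 = 10076
Group 4: 9254 × 0.926 + 19902 × 0.657 = 8569 + 13076 = 21645
Giving 5461 / 4860 / 10076 / 21645.
Dependents (band 0–19 + band 60+) = 5461 + 21645 = 27106; working-age = 14936; ratio = 27106/14936 × 100 = 181.5

181.5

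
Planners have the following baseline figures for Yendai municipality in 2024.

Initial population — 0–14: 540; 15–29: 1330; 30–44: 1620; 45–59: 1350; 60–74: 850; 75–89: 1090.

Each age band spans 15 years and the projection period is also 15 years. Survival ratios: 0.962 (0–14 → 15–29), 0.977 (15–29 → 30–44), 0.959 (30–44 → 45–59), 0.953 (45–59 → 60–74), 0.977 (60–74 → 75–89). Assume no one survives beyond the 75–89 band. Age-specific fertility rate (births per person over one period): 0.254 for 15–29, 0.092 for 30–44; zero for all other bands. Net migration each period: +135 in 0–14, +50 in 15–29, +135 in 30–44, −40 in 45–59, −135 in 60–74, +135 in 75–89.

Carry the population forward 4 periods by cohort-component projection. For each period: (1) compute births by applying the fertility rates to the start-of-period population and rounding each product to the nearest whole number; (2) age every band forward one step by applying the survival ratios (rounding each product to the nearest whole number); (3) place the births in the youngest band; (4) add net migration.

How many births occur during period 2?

277

Period 1:
Births: 1330 × 0.254 = 338, 1620 × 0.092 = 149 → 487
15–29: 540 × 0.962 = 519
30–44: 1330 × 0.977 = 1299
45–59: 1620 × 0.959 = 1554
60–74: 1350 × 0.953 = 1287
75–89: 850 × 0.977 = 830
Net migration: 0–14 + 135 → 622; 15–29 + 50 → 569; 30–44 + 135 → 1434; 45–59 − 40 → 1514; 60–74 − 135 → 1152; 75–89 + 135 → 965
Giving 622 / 569 / 1434 / 1514 / 1152 / 965.
Period 2:
Births: 569 × 0.254 = 145, 1434 × 0.092 = 132 → 277
15–29: 622 × 0.962 = 598
30–44: 569 × 0.977 = 556
45–59: 1434 × 0.959 = 1375
60–74: 1514 × 0.953 = 1443
75–89: 1152 × 0.977 = 1126
Net migration: 0–14 + 135 → 412; 15–29 + 50 → 648; 30–44 + 135 → 691; 45–59 − 40 → 1335; 60–74 − 135 → 1308; 75–89 + 135 → 1261
Giving 412 / 648 / 691 / 1335 / 1308 / 1261.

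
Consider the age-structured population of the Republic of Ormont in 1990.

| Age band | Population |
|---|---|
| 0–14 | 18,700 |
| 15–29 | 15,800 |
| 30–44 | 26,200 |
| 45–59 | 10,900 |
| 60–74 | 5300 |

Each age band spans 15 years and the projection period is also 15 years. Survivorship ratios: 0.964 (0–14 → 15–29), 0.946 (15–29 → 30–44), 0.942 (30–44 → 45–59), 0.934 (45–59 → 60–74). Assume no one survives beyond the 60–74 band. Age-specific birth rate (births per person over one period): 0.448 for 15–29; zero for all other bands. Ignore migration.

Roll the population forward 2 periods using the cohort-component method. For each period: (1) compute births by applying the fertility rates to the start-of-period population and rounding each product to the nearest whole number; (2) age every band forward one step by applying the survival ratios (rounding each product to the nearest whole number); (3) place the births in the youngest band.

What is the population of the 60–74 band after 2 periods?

[period 1]
Births: 15800 * 0.448 = 7078
15–29: 18700 * 0.964 = 18027
30–44: 15800 * 0.946 = 14947
45–59: 26200 * 0.942 = 24680
60–74: 10900 * 0.934 = 10181
Population now: 0–14=7078, 15–29=18027, 30–44=14947, 45–59=24680, 60–74=10181
[period 2]
Births: 18027 * 0.448 = 8076
15–29: 7078 * 0.964 = 6823
30–44: 18027 * 0.946 = 17054
45–59: 14947 * 0.942 = 14080
60–74: 24680 * 0.934 = 23051
Population now: 0–14=8076, 15–29=6823, 30–44=17054, 45–59=14080, 60–74=23051

23051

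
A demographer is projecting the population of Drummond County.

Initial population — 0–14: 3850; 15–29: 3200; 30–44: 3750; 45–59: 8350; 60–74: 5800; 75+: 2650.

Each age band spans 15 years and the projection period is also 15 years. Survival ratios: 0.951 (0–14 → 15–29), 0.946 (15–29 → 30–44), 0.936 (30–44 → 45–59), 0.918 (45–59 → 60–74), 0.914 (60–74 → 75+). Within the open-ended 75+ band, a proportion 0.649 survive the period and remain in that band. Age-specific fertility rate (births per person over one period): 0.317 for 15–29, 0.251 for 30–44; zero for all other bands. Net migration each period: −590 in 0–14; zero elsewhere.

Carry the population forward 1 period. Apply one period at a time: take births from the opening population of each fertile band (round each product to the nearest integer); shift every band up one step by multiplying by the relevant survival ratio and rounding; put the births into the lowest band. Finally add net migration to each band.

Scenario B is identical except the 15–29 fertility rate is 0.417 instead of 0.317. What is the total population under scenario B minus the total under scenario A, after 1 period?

— Period 1 —
Births: 3200 × 0.317 = 1014, 3750 × 0.251 = 941 ⇒ total 1955
15–29: 3850 × 0.951 = 3661
30–44: 3200 × 0.946 = 3027
45–59: 3750 × 0.936 = 3510
60–74: 8350 × 0.918 = 7665
75+: 5800 × 0.914 + 2650 × 0.649 = 5301 + 1720 = 7021
Net migration: 0–14 − 590 → 1365
Population now: 0–14=1365, 15–29=3661, 30–44=3027, 45–59=3510, 60–74=7665, 75+=7021
Scenario A total after 1 period: 26249
Scenario B projection —
— Period 1 —
Births: 3200 × 0.417 = 1334, 3750 × 0.251 = 941 ⇒ total 2275
15–29: 3850 × 0.951 = 3661
30–44: 3200 × 0.946 = 3027
45–59: 3750 × 0.936 = 3510
60–74: 8350 × 0.918 = 7665
75+: 5800 × 0.914 + 2650 × 0.649 = 5301 + 1720 = 7021
Net migration: 0–14 − 590 → 1685
Population now: 0–14=1685, 15–29=3661, 30–44=3027, 45–59=3510, 60–74=7665, 75+=7021
Scenario B total after 1 period: 26569
Difference B − A = 26569 − 26249 = 320

320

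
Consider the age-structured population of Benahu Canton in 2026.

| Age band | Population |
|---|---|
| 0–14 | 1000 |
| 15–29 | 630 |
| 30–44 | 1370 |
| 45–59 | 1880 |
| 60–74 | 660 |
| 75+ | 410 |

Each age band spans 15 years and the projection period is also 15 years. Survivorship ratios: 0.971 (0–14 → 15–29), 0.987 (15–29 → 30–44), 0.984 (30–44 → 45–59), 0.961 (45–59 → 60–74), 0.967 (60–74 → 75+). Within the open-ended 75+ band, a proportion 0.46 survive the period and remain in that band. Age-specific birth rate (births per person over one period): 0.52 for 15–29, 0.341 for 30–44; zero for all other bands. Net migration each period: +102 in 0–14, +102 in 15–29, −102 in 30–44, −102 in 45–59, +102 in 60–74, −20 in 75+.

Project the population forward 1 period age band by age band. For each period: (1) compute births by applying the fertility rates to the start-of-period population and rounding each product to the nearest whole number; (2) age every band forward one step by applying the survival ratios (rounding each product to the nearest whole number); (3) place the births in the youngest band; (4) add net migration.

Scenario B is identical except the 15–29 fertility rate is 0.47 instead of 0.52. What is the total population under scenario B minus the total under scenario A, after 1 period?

Numbering the groups 1..6 from youngest to oldest:
— Period 1 —
Births: 630 * 0.52 = 328, 1370 * 0.341 = 467 — total 795
Group 2: 1000 * 0.971 = 971
Group 3: 630 * 0.987 = 622
Group 4: 1370 * 0.984 = 1348
Group 5: 1880 * 0.961 = 1807
Group 6: 660 * 0.967 + 410 * 0.46 = 638 + 189 = 827
Net migration: Group 1 + 102 → 897; Group 2 + 102 → 1073; Group 3 − 102 → 520; Group 4 − 102 → 1246; Group 5 + 102 → 1909; Group 6 − 20 → 807
End of period: [897, 1073, 520, 1246, 1909, 807]
Scenario A total after 1 period: 6452
Scenario B projection —
— Period 1 —
Births: 630 * 0.47 = 296, 1370 * 0.341 = 467 — total 763
Group 2: 1000 * 0.971 = 971
Group 3: 630 * 0.987 = 622
Group 4: 1370 * 0.984 = 1348
Group 5: 1880 * 0.961 = 1807
Group 6: 660 * 0.967 + 410 * 0.46 = 638 + 189 = 827
Net migration: Group 1 + 102 → 865; Group 2 + 102 → 1073; Group 3 − 102 → 520; Group 4 − 102 → 1246; Group 5 + 102 → 1909; Group 6 − 20 → 807
End of period: [865, 1073, 520, 1246, 1909, 807]
Scenario B total after 1 period: 6420
Difference B − A = 6420 − 6452 = -32

-32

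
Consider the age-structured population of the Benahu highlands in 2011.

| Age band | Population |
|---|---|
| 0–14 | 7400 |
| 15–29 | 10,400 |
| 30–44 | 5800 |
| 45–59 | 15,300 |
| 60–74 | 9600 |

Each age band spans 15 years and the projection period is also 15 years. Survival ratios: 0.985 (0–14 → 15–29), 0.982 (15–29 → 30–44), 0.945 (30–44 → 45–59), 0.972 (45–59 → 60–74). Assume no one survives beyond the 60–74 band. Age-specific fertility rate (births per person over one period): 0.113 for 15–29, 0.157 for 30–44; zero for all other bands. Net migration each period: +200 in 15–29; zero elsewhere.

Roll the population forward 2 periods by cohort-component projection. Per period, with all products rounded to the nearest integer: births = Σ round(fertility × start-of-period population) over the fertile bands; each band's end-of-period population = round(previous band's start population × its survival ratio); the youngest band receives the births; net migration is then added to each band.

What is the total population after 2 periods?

27037

After projecting period 1:
Births: 10400 × 0.113 = 1175  |  5800 × 0.157 = 911 ⇒ total 2086
15–29: 7400 × 0.985 = 7289
30–44: 10400 × 0.982 = 10213
45–59: 5800 × 0.945 = 5481
60–74: 15300 × 0.972 = 14872
Net migration: 15–29 + 200 → 7489
Population now: 0–14=2086, 15–29=7489, 30–44=10213, 45–59=5481, 60–74=14872
After projecting period 2:
Births: 7489 × 0.113 = 846  |  10213 × 0.157 = 1603 ⇒ total 2449
15–29: 2086 × 0.985 = 2055
30–44: 7489 × 0.982 = 7354
45–59: 10213 × 0.945 = 9651
60–74: 5481 × 0.972 = 5328
Net migration: 15–29 + 200 → 2255
Population now: 0–14=2449, 15–29=2255, 30–44=7354, 45–59=9651, 60–74=5328
Total after period 2: 2449 + 2255 + 7354 + 9651 + 5328 = 27037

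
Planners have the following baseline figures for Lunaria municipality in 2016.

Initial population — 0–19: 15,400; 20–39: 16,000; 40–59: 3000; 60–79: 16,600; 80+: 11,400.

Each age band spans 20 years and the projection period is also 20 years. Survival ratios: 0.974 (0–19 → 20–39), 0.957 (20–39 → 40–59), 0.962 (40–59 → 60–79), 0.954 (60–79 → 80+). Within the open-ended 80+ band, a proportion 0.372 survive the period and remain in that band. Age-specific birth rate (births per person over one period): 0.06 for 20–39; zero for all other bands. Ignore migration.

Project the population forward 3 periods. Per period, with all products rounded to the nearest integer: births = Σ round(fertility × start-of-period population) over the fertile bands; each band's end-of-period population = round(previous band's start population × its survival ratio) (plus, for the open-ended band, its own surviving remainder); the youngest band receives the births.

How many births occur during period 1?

960

After projecting period 1:
Births: 16000 × 0.06 = 960
20–39: 15400 × 0.974 = 15000
40–59: 16000 × 0.957 = 15312
60–79: 3000 × 0.962 = 2886
80+: 16600 × 0.954 + 11400 × 0.372 = 15836 + 4241 = 20077
End of period: [960, 15000, 15312, 2886, 20077]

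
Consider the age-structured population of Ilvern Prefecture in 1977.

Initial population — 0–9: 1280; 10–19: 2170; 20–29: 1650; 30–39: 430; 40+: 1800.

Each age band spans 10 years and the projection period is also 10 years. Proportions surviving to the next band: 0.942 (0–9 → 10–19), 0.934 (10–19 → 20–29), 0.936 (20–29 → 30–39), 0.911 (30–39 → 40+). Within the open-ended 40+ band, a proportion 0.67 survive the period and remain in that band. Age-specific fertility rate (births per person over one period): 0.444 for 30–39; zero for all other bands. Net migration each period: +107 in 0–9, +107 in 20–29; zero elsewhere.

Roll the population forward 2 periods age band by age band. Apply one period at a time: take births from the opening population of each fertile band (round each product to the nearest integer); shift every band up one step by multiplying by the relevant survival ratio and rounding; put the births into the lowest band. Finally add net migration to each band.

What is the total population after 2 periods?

6782

Period 1:
Births: 430 × 0.444 = 191
10–19: 1280 × 0.942 = 1206
20–29: 2170 × 0.934 = 2027
30–39: 1650 × 0.936 = 1544
40+: 430 × 0.911 + 1800 × 0.67 = 392 + 1206 = 1598
Net migration: 0–9 + 107 → 298; 20–29 + 107 → 2134
Giving 298 / 1206 / 2134 / 1544 / 1598.
Period 2:
Births: 1544 × 0.444 = 686
10–19: 298 × 0.942 = 281
20–29: 1206 × 0.934 = 1126
30–39: 2134 × 0.936 = 1997
40+: 1544 × 0.911 + 1598 × 0.67 = 1407 + 1071 = 2478
Net migration: 0–9 + 107 → 793; 20–29 + 107 → 1233
Giving 793 / 281 / 1233 / 1997 / 2478.
Total after period 2: 793 + 281 + 1233 + 1997 + 2478 = 6782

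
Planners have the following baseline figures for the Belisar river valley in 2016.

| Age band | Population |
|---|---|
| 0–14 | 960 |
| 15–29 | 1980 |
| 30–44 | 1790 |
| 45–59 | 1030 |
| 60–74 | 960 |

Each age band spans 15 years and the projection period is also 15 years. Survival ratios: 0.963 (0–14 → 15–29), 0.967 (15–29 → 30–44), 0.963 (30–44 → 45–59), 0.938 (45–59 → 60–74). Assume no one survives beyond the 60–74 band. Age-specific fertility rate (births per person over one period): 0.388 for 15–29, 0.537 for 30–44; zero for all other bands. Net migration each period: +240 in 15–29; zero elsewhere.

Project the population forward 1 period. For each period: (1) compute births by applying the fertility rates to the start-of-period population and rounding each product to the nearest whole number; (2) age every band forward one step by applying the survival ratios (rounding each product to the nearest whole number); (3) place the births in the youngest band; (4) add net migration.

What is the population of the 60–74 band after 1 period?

966

(Bands numbered youngest = 1 to oldest = 5.)
Period 1:
Births: 1980 × 0.388 = 768  |  1790 × 0.537 = 961 → 1729
Band 2: 960 × 0.963 = 924
Band 3: 1980 × 0.967 = 1915
Band 4: 1790 × 0.963 = 1724
Band 5: 1030 × 0.938 = 966
Net migration: Band 2 + 240 → 1164
Population now: 0–14=1729, 15–29=1164, 30–44=1915, 45–59=1724, 60–74=966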